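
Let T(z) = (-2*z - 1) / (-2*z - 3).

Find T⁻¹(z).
Set w = T(z) = (-2*z - 1) / (-2*z - 3) and solve for z:
  w*(-2*z - 3) = -2*z - 1
  -3*w + z*(2 - 2*w) + 1 = 0
  z*(2 - 2*w) = 3*w - 1
  z = (1 - 3*w)/(2*w - 2)
Renaming the variable, T⁻¹(z) = (-3*z + 1)/(2*z - 2).
(Check: ad - bc = 4 ≠ 0, so T is invertible.)

Final answer: (-3*z + 1)/(2*z - 2)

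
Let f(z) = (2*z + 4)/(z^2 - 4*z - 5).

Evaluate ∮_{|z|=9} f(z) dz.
By the residue theorem, ∮_C f(z) dz = 2πi · (sum of the residues of f at the poles inside |z| = 9).

The denominator factors as (z + 1)*(z - 5), so the singularities of f are simple poles at z = -1, z = 5.
  |-1|² = 1 < 81 = 9², so this pole is inside the contour.
  |5|² = 25 < 81 = 9², so this pole is inside the contour.

With P(z) = 2*z + 4 and Q(z) = z^2 - 4*z - 5, each pole is simple, so Res(f, z₀) = P(z₀)/Q'(z₀) with Q'(z) = 2*z - 4.
  Res(f, -1) = P(-1)/Q'(-1) = (2)/(-6) = -1/3
  Res(f, 5) = P(5)/Q'(5) = (14)/(6) = 7/3

Sum of residues inside C: 2
∮_C f(z) dz = 2πi · (2) = 4*I*pi

Final answer: 4*I*pi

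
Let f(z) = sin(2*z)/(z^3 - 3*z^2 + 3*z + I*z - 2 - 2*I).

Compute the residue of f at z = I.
Write f(z) = P(z)/Q(z) with P(z) = sin(2*z) and Q(z) = z^3 - 3*z^2 + 3*z + I*z - 2 - 2*I.
The denominator factors as Q(z) = (z - I)*(z - 2)*(z - 1 + I), so z = I is a simple zero of Q and P is analytic there; z = I is therefore a simple pole and
  Res(f, z₀) = P(z₀)/Q'(z₀).

Q'(z) = 3*z^2 - 6*z + 3 + I, so Q'(I) = -5*I.
P(I) = I*sinh(2).

Res(f, I) = (I*sinh(2))/(-5*I) = -sinh(2)/5

Final answer: -sinh(2)/5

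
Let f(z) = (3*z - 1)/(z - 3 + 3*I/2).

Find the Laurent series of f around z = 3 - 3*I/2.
(8 - 9*I/2)/(z - 3 + 3*I/2) + 3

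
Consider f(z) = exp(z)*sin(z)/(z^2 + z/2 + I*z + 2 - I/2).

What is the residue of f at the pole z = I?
Write f(z) = P(z)/Q(z) with P(z) = exp(z)*sin(z) and Q(z) = z^2 + z/2 + I*z + 2 - I/2.
The denominator factors as Q(z) = (z + 1/2 + 2*I)*(z - I), so z = I is a simple zero of Q and P is analytic there; z = I is therefore a simple pole and
  Res(f, z₀) = P(z₀)/Q'(z₀).

Q'(z) = 2*z + 1/2 + I, so Q'(I) = 1/2 + 3*I.
P(I) = I*exp(I)*sinh(1).

Res(f, I) = (I*exp(I)*sinh(1))/(1/2 + 3*I) = (12/37 + 2*I/37)*exp(I)*sinh(1)

Final answer: (12/37 + 2*I/37)*exp(I)*sinh(1)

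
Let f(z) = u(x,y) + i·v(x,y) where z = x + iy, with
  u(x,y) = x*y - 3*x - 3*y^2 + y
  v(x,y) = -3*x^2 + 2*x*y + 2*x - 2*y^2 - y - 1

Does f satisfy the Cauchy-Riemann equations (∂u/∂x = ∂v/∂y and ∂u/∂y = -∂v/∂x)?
∂u/∂x = y - 3
∂v/∂y = 2*x - 4*y - 1
∂u/∂y = x - 6*y + 1
∂v/∂x = -6*x + 2*y + 2
∂u/∂x ≠ ∂v/∂y and ∂u/∂y ≠ -∂v/∂x; the Cauchy-Riemann equations are not satisfied, so f is not analytic.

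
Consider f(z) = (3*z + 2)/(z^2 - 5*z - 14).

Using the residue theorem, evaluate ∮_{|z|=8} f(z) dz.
6*I*pi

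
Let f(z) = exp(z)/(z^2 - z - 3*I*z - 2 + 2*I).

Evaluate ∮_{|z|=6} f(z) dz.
By the residue theorem, ∮_C f(z) dz = 2πi · (sum of the residues of f at the poles inside |z| = 6).

The denominator factors as (z - 2*I)*(z - 1 - I), so the singularities of f are simple poles at z = 2*I, z = 1 + I.
  |2*I|² = 4 < 36 = 6², so this pole is inside the contour.
  |1 + I|² = 2 < 36 = 6², so this pole is inside the contour.

With P(z) = exp(z) and Q(z) = z^2 - z - 3*I*z - 2 + 2*I, each pole is simple, so Res(f, z₀) = P(z₀)/Q'(z₀) with Q'(z) = 2*z - 1 - 3*I.
  Res(f, 2*I) = P(2*I)/Q'(2*I) = (exp(2*I))/(-1 + I) = (-1/2 - I/2)*exp(2*I)
  Res(f, 1 + I) = P(1 + I)/Q'(1 + I) = (exp(1 + I))/(1 - I) = (1/2 + I/2)*exp(1 + I)

Sum of residues inside C: (-1/2 - I/2)*exp(2*I) + (1/2 + I/2)*exp(1 + I)
∮_C f(z) dz = 2πi · ((-1/2 - I/2)*exp(2*I) + (1/2 + I/2)*exp(1 + I)) = pi*(-1 + I)*exp(1 + I) + pi*(1 - I)*exp(2*I)

Final answer: pi*(-1 + I)*exp(1 + I) + pi*(1 - I)*exp(2*I)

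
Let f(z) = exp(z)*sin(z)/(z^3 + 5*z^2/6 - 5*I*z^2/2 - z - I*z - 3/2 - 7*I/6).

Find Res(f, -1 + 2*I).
Write f(z) = P(z)/Q(z) with P(z) = exp(z)*sin(z) and Q(z) = z^3 + 5*z^2/6 - 5*I*z^2/2 - z - I*z - 3/2 - 7*I/6.
The denominator factors as Q(z) = (z + 1 - 2*I)*(z - 2/3 - I)*(z + 1/2 + I/2), so z = -1 + 2*I is a simple zero of Q and P is analytic there; z = -1 + 2*I is therefore a simple pole and
  Res(f, z₀) = P(z₀)/Q'(z₀).

Q'(z) = 3*z^2 + 5*z/3 - 5*I*z - 1 - I, so Q'(-1 + 2*I) = -5/3 - 14*I/3.
P(-1 + 2*I) = -exp(-1 + 2*I)*sin(1 - 2*I).

Res(f, -1 + 2*I) = (-exp(-1 + 2*I)*sin(1 - 2*I))/(-5/3 - 14*I/3) = (15/221 - 42*I/221)*exp(-1 + 2*I)*sin(1 - 2*I)

Final answer: (15/221 - 42*I/221)*exp(-1 + 2*I)*sin(1 - 2*I)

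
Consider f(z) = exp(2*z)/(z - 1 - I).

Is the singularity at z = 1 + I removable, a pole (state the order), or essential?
Write f(z) = g(z)/(z - 1 - I) with g(z) = exp(2*z).
g is entire and g(1 + I) = exp(2 + 2*I) ≠ 0, so no factor of (z - 1 - I) cancels: the Laurent expansion of f about z = 1 + I starts at the power -1, i.e. lim_{z→z₀} (z - z₀) f(z) = exp(2 + 2*I) is finite and nonzero.
So z = 1 + I is a pole of order 1.

Final answer: pole of order 1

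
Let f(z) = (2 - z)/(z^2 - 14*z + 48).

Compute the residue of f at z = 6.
Write f(z) = P(z)/Q(z) with P(z) = 2 - z and Q(z) = z^2 - 14*z + 48.
The denominator factors as Q(z) = (z - 6)*(z - 8), so z = 6 is a simple zero of Q and P is analytic there; z = 6 is therefore a simple pole and
  Res(f, z₀) = P(z₀)/Q'(z₀).

Q'(z) = 2*z - 14, so Q'(6) = -2.
P(6) = -4.

Res(f, 6) = (-4)/(-2) = 2

Final answer: 2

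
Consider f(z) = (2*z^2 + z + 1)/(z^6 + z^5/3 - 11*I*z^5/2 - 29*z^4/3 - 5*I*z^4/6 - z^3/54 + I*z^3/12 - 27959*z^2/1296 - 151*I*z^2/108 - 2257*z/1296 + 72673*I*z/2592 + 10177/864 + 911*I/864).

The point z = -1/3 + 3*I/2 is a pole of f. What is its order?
4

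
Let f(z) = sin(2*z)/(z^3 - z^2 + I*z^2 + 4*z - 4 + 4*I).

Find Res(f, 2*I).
Write f(z) = P(z)/Q(z) with P(z) = sin(2*z) and Q(z) = z^3 - z^2 + I*z^2 + 4*z - 4 + 4*I.
The denominator factors as Q(z) = (z - 1 + I)*(z + 2*I)*(z - 2*I), so z = 2*I is a simple zero of Q and P is analytic there; z = 2*I is therefore a simple pole and
  Res(f, z₀) = P(z₀)/Q'(z₀).

Q'(z) = 3*z^2 - 2*z + 2*I*z + 4, so Q'(2*I) = -12 - 4*I.
P(2*I) = I*sinh(4).

Res(f, 2*I) = (I*sinh(4))/(-12 - 4*I) = (-1/40 - 3*I/40)*sinh(4)

Final answer: (-1/40 - 3*I/40)*sinh(4)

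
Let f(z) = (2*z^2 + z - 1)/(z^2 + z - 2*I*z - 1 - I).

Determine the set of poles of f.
{-1 + I, I}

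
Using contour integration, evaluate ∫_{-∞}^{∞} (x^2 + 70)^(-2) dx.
Let f(z) = (z^2 + 70)^(-2). The denominator has no real zeros and deg Q - deg P = 4 ≥ 2, so the integral of f over the upper semicircle |z| = R tends to 0 as R → ∞. Closing the contour in the upper half-plane,
  ∫_{-∞}^{∞} f(x) dx = 2πi · Σ Res(f, z_k)  over the poles with Im z_k > 0.

Zeros of the denominator: z^2 + 70 = 0 gives z = ±sqrt(70)*I.
Upper half-plane: z = sqrt(70)*I (a pole of order 2).

Write f(z) = g(z)/(z - sqrt(70)*I)^2 with g(z) = (z + sqrt(70)*I)^(-2). For a double pole, Res(f, z₀) = g'(z₀):
  g'(z) = -2/(z + sqrt(70)*I)^3
  Res(f, sqrt(70)*I) = g'(sqrt(70)*I) = -sqrt(70)*I/19600

∫_{-∞}^{∞} f(x) dx = 2πi · (-sqrt(70)*I/19600) = sqrt(70)*pi/9800

Final answer: sqrt(70)*pi/9800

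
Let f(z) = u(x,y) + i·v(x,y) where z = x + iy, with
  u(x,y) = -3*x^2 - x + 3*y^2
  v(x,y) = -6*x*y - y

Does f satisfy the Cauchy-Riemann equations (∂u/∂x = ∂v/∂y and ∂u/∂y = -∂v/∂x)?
∂u/∂x = -6*x - 1
∂v/∂y = -6*x - 1
∂u/∂y = 6*y
∂v/∂x = -6*y
∂u/∂x = ∂v/∂y and ∂u/∂y = -∂v/∂x hold identically; f is analytic.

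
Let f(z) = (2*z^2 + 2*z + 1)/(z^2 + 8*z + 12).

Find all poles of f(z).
The singularities of f are the zeros of the denominator. Factoring,
  z^2 + 8*z + 12 = (z + 2)*(z + 6)
so the candidates are z = -2, z = -6.

Check the numerator P(z) = 2*z^2 + 2*z + 1 at each one:
  P(-2) = 5 ≠ 0, so z = -2 is a (simple) pole.
  P(-6) = 61 ≠ 0, so z = -6 is a (simple) pole.

Poles of f: {-6, -2}

Final answer: {-6, -2}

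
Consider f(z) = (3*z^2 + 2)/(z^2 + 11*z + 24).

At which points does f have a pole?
The singularities of f are the zeros of the denominator. Factoring,
  z^2 + 11*z + 24 = (z + 8)*(z + 3)
so the candidates are z = -8, z = -3.

Check the numerator P(z) = 3*z^2 + 2 at each one:
  P(-8) = 194 ≠ 0, so z = -8 is a (simple) pole.
  P(-3) = 29 ≠ 0, so z = -3 is a (simple) pole.

Poles of f: {-8, -3}

Final answer: {-8, -3}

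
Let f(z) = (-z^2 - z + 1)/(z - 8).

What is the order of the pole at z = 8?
1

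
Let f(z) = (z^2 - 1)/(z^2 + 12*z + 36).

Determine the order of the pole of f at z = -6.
2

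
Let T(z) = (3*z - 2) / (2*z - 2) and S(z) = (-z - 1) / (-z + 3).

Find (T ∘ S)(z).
(T ∘ S)(z) = T(S(z)) = ((3)*S(z) + (-2))/((2)*S(z) + (-2)). Multiply numerator and denominator by -z + 3:
  numerator:   (3)*(-z - 1) + (-2)*(-z + 3) = -z - 9
  denominator: (2)*(-z - 1) + (-2)*(-z + 3) = -8
(T ∘ S)(z) = (-z - 9)/(-8) = (z + 9)/8

Final answer: (z + 9)/8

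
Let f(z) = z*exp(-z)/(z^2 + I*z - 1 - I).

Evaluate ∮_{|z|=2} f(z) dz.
By the residue theorem, ∮_C f(z) dz = 2πi · (sum of the residues of f at the poles inside |z| = 2).

The denominator factors as (z - 1)*(z + 1 + I), so the singularities of f are simple poles at z = 1, z = -1 - I.
  |1|² = 1 < 4 = 2², so this pole is inside the contour.
  |-1 - I|² = 2 < 4 = 2², so this pole is inside the contour.

With P(z) = z*exp(-z) and Q(z) = z^2 + I*z - 1 - I, each pole is simple, so Res(f, z₀) = P(z₀)/Q'(z₀) with Q'(z) = 2*z + I.
  Res(f, 1) = P(1)/Q'(1) = (exp(-1))/(2 + I) = (2/5 - I/5)*exp(-1)
  Res(f, -1 - I) = P(-1 - I)/Q'(-1 - I) = ((-1 - I)*exp(1 + I))/(-2 - I) = (3/5 + I/5)*exp(1 + I)

Sum of residues inside C: (2/5 - I/5)*exp(-1) + (3/5 + I/5)*exp(1 + I)
∮_C f(z) dz = 2πi · ((2/5 - I/5)*exp(-1) + (3/5 + I/5)*exp(1 + I)) = pi*(2/5 + 4*I/5)*exp(-1) + pi*(-2/5 + 6*I/5)*exp(1 + I)

Final answer: pi*(2/5 + 4*I/5)*exp(-1) + pi*(-2/5 + 6*I/5)*exp(1 + I)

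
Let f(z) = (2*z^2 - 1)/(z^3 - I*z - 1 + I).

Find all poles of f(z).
The singularities of f are the zeros of the denominator. Factoring,
  z^3 - I*z - 1 + I = (z - I)*(z + 1 + I)*(z - 1)
so the candidates are z = I, z = -1 - I, z = 1.

Check the numerator P(z) = 2*z^2 - 1 at each one:
  P(I) = -3 ≠ 0, so z = I is a (simple) pole.
  P(-1 - I) = -1 + 4*I ≠ 0, so z = -1 - I is a (simple) pole.
  P(1) = 1 ≠ 0, so z = 1 is a (simple) pole.

Poles of f: {-1 - I, I, 1}

Final answer: {-1 - I, I, 1}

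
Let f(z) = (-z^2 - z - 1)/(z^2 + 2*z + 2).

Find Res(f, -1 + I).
1/2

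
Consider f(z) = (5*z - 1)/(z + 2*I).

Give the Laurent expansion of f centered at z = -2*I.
(-1 - 10*I)/(z + 2*I) + 5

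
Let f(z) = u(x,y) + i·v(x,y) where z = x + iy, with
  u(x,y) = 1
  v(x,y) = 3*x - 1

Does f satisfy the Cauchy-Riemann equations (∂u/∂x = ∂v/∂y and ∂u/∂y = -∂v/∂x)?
∂u/∂x = 0
∂v/∂y = 0
∂u/∂y = 0
∂v/∂x = 3
∂u/∂y ≠ -∂v/∂x; the Cauchy-Riemann equations are not satisfied, so f is not analytic.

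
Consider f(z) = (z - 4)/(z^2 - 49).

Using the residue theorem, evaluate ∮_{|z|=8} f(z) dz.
By the residue theorem, ∮_C f(z) dz = 2πi · (sum of the residues of f at the poles inside |z| = 8).

The denominator factors as (z + 7)*(z - 7), so the singularities of f are simple poles at z = -7, z = 7.
  |-7|² = 49 < 64 = 8², so this pole is inside the contour.
  |7|² = 49 < 64 = 8², so this pole is inside the contour.

With P(z) = z - 4 and Q(z) = z^2 - 49, each pole is simple, so Res(f, z₀) = P(z₀)/Q'(z₀) with Q'(z) = 2*z.
  Res(f, -7) = P(-7)/Q'(-7) = (-11)/(-14) = 11/14
  Res(f, 7) = P(7)/Q'(7) = (3)/(14) = 3/14

Sum of residues inside C: 1
∮_C f(z) dz = 2πi · (1) = 2*I*pi

Final answer: 2*I*pi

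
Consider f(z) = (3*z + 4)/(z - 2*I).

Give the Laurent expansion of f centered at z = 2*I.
(4 + 6*I)/(z - 2*I) + 3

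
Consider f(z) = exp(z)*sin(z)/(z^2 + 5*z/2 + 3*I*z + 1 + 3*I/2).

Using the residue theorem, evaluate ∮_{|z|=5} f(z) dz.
pi*(8/15 + 4*I/15)*exp(-2 - 3*I)*sin(2 + 3*I) + pi*(-8/15 - 4*I/15)*exp(-1/2)*sin(1/2)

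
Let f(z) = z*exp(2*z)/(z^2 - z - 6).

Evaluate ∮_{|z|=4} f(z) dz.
By the residue theorem, ∮_C f(z) dz = 2πi · (sum of the residues of f at the poles inside |z| = 4).

The denominator factors as (z - 3)*(z + 2), so the singularities of f are simple poles at z = 3, z = -2.
  |3|² = 9 < 16 = 4², so this pole is inside the contour.
  |-2|² = 4 < 16 = 4², so this pole is inside the contour.

With P(z) = z*exp(2*z) and Q(z) = z^2 - z - 6, each pole is simple, so Res(f, z₀) = P(z₀)/Q'(z₀) with Q'(z) = 2*z - 1.
  Res(f, 3) = P(3)/Q'(3) = (3*exp(6))/(5) = 3*exp(6)/5
  Res(f, -2) = P(-2)/Q'(-2) = (-2*exp(-4))/(-5) = 2*exp(-4)/5

Sum of residues inside C: 2*exp(-4)/5 + 3*exp(6)/5
∮_C f(z) dz = 2πi · (2*exp(-4)/5 + 3*exp(6)/5) = 4*I*pi*exp(-4)/5 + 6*I*pi*exp(6)/5

Final answer: 4*I*pi*exp(-4)/5 + 6*I*pi*exp(6)/5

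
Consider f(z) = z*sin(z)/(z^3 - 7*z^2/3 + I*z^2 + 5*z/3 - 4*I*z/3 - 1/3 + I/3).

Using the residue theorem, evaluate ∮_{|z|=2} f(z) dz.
By the residue theorem, ∮_C f(z) dz = 2πi · (sum of the residues of f at the poles inside |z| = 2).

The denominator factors as (z - 1/3)*(z - 1 + I)*(z - 1), so the singularities of f are simple poles at z = 1/3, z = 1 - I, z = 1.
  |1/3|² = 1/9 < 4 = 2², so this pole is inside the contour.
  |1 - I|² = 2 < 4 = 2², so this pole is inside the contour.
  |1|² = 1 < 4 = 2², so this pole is inside the contour.

With P(z) = z*sin(z) and Q(z) = z^3 - 7*z^2/3 + I*z^2 + 5*z/3 - 4*I*z/3 - 1/3 + I/3, each pole is simple, so Res(f, z₀) = P(z₀)/Q'(z₀) with Q'(z) = 3*z^2 - 14*z/3 + 2*I*z + 5/3 - 4*I/3.
  Res(f, 1/3) = P(1/3)/Q'(1/3) = (sin(1/3)/3)/(4/9 - 2*I/3) = (3/13 + 9*I/26)*sin(1/3)
  Res(f, 1 - I) = P(1 - I)/Q'(1 - I) = ((1 - I)*sin(1 - I))/(-1 - 2*I/3) = (-3/13 + 15*I/13)*sin(1 - I)
  Res(f, 1) = P(1)/Q'(1) = (sin(1))/(2*I/3) = -3*I*sin(1)/2

Sum of residues inside C: -3*I*sin(1)/2 + (3/13 + 9*I/26)*sin(1/3) + (-3/13 + 15*I/13)*sin(1 - I)
∮_C f(z) dz = 2πi · (-3*I*sin(1)/2 + (3/13 + 9*I/26)*sin(1/3) + (-3/13 + 15*I/13)*sin(1 - I)) = 3*pi*sin(1) + pi*(-9/13 + 6*I/13)*sin(1/3) + pi*(-30/13 - 6*I/13)*sin(1 - I)

Final answer: 3*pi*sin(1) + pi*(-9/13 + 6*I/13)*sin(1/3) + pi*(-30/13 - 6*I/13)*sin(1 - I)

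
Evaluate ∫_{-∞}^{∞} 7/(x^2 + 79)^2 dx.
Let f(z) = 7/(z^2 + 79)^2. The denominator has no real zeros and deg Q - deg P = 4 ≥ 2, so the integral of f over the upper semicircle |z| = R tends to 0 as R → ∞. Closing the contour in the upper half-plane,
  ∫_{-∞}^{∞} f(x) dx = 2πi · Σ Res(f, z_k)  over the poles with Im z_k > 0.

Zeros of the denominator: z^2 + 79 = 0 gives z = ±sqrt(79)*I.
Upper half-plane: z = sqrt(79)*I (a pole of order 2).

Write f(z) = g(z)/(z - sqrt(79)*I)^2 with g(z) = 7/(z + sqrt(79)*I)^2. For a double pole, Res(f, z₀) = g'(z₀):
  g'(z) = -14/(z + sqrt(79)*I)^3
  Res(f, sqrt(79)*I) = g'(sqrt(79)*I) = -7*sqrt(79)*I/24964

∫_{-∞}^{∞} f(x) dx = 2πi · (-7*sqrt(79)*I/24964) = 7*sqrt(79)*pi/12482

Final answer: 7*sqrt(79)*pi/12482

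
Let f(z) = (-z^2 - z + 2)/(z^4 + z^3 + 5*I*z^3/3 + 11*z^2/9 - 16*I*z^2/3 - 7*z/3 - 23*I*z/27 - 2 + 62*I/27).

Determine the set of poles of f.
{-2 - 3*I, -2/3, 2/3 + I, 1 + I/3}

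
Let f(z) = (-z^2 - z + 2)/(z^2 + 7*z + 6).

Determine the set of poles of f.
The singularities of f are the zeros of the denominator. Factoring,
  z^2 + 7*z + 6 = (z + 6)*(z + 1)
so the candidates are z = -6, z = -1.

Check the numerator P(z) = -z^2 - z + 2 at each one:
  P(-6) = -28 ≠ 0, so z = -6 is a (simple) pole.
  P(-1) = 2 ≠ 0, so z = -1 is a (simple) pole.

Poles of f: {-6, -1}

Final answer: {-6, -1}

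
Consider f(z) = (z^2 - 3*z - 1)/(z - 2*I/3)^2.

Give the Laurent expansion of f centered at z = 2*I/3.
Put w = z - (2*I/3), i.e. z = w + 2*I/3. The denominator is w^2, so it suffices to rewrite the numerator in powers of w.

P(z) = z^2 - 3*z - 1
P(w + 2*I/3) = -13/9 - 2*I + (-3 + 4*I/3)*w + w^2

Dividing each term by w^2:
  f = (-13/9 - 2*I)/w^2 + (-3 + 4*I/3)/w + 1

Substituting back w = z - 2*I/3:
  f(z) = (-13/9 - 2*I)/(z - 2*I/3)^2 + (-3 + 4*I/3)/(z - 2*I/3) + 1

The series is finite because the numerator is a polynomial; the negative powers form the principal part, and the coefficient of 1/(z - 2*I/3) gives Res(f, 2*I/3) = -3 + 4*I/3.

Final answer: (-13/9 - 2*I)/(z - 2*I/3)^2 + (-3 + 4*I/3)/(z - 2*I/3) + 1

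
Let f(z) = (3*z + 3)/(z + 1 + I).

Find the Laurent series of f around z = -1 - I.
Put w = z - (-1 - I), i.e. z = w - 1 - I. The denominator is w, so it suffices to rewrite the numerator in powers of w.

P(z) = 3*z + 3
P(w - 1 - I) = -3*I + 3*w

Dividing each term by w:
  f = -3*I/w + 3

Substituting back w = z + 1 + I:
  f(z) = -3*I/(z + 1 + I) + 3

The series is finite because the numerator is a polynomial; the negative powers form the principal part, and the coefficient of 1/(z + 1 + I) gives Res(f, -1 - I) = -3*I.

Final answer: -3*I/(z + 1 + I) + 3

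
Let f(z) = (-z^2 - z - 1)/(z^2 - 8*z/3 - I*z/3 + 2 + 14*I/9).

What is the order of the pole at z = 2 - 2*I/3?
Factor the denominator:
  z^2 - 8*z/3 - I*z/3 + 2 + 14*I/9 = (z - 2 + 2*I/3)*(z - 2/3 - I)

The numerator P(z) = -z^2 - z - 1 has P(2 - 2*I/3) = -59/9 + 10*I/3 ≠ 0, so no factor of (z - 2 + 2*I/3) cancels.
Near z = 2 - 2*I/3 we can therefore write f(z) = g(z)/(z - 2 + 2*I/3) with g analytic at 2 - 2*I/3 and g(2 - 2*I/3) ≠ 0 (g is the numerator divided by the remaining denominator factors).

Hence z = 2 - 2*I/3 is a pole of order 1.

Final answer: 1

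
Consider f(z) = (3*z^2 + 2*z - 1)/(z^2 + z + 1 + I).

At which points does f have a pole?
{-1 + I, -I}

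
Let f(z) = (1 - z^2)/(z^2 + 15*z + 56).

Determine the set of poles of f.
The singularities of f are the zeros of the denominator. Factoring,
  z^2 + 15*z + 56 = (z + 8)*(z + 7)
so the candidates are z = -8, z = -7.

Check the numerator P(z) = 1 - z^2 at each one:
  P(-8) = -63 ≠ 0, so z = -8 is a (simple) pole.
  P(-7) = -48 ≠ 0, so z = -7 is a (simple) pole.

Poles of f: {-8, -7}

Final answer: {-8, -7}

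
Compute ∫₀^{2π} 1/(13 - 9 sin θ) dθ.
Call the integral J. The integrand is 2π-periodic and we integrate over a full period, so shifting θ does not change the value (θ → θ + π/2 turns sin θ into cos θ; θ → θ + π flips the sign of the trig term). Hence
  J = ∫₀^{2π} dθ/(13 + 9 cos θ).
Put z = e^{iθ}: then cos θ = (z + 1/z)/2, dθ = dz/(iz), and z runs once counterclockwise around |z| = 1:
  J = ∮_{|z|=1} 1/(13 + 9*(z + 1/z)/2) · dz/(iz) = (2/i) ∮_{|z|=1} dz/(9*z^2 + 26*z + 9).
The roots of 9*z^2 + 26*z + 9 are z = (-13 ± sqrt(13^2 - 9^2))/9, with sqrt(88) = 2*sqrt(22); their product is 1, so only z₊ = -13/9 + 2*sqrt(22)/9 lies inside the unit circle (z₋ = -13/9 - 2*sqrt(22)/9 lies outside).
z₊ is a simple zero of q(z) = 9*z^2 + 26*z + 9, so Res(1/q, z₊) = 1/q'(z₊) with q'(z) = 18*z + 26; and q'(z₊) = 9*(z₊ - z₋) = 4*sqrt(22).
Therefore J = (2/i) · 2πi · 1/(4*sqrt(22)) = 2*pi/(2*sqrt(22)) = sqrt(22)*pi/22

Final answer: sqrt(22)*pi/22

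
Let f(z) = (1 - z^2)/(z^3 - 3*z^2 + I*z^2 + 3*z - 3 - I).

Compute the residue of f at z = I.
Write f(z) = P(z)/Q(z) with P(z) = 1 - z^2 and Q(z) = z^3 - 3*z^2 + I*z^2 + 3*z - 3 - I.
The denominator factors as Q(z) = (z - I)*(z - 2 + I)*(z - 1 + I), so z = I is a simple zero of Q and P is analytic there; z = I is therefore a simple pole and
  Res(f, z₀) = P(z₀)/Q'(z₀).

Q'(z) = 3*z^2 - 6*z + 2*I*z + 3, so Q'(I) = -2 - 6*I.
P(I) = 2.

Res(f, I) = (2)/(-2 - 6*I) = -1/10 + 3*I/10

Final answer: -1/10 + 3*I/10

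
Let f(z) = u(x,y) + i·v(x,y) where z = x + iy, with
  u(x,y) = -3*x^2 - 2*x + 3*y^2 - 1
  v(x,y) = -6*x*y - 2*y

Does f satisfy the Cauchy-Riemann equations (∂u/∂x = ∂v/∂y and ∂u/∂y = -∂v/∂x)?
∂u/∂x = -6*x - 2
∂v/∂y = -6*x - 2
∂u/∂y = 6*y
∂v/∂x = -6*y
∂u/∂x = ∂v/∂y and ∂u/∂y = -∂v/∂x hold identically; f is analytic.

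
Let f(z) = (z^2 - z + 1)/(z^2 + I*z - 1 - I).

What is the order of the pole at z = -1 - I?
Factor the denominator:
  z^2 + I*z - 1 - I = (z + 1 + I)*(z - 1)

The numerator P(z) = z^2 - z + 1 has P(-1 - I) = 2 + 3*I ≠ 0, so no factor of (z + 1 + I) cancels.
Near z = -1 - I we can therefore write f(z) = g(z)/(z + 1 + I) with g analytic at -1 - I and g(-1 - I) ≠ 0 (g is the numerator divided by the remaining denominator factors).

Hence z = -1 - I is a pole of order 1.

Final answer: 1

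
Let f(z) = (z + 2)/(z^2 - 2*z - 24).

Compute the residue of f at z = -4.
Write f(z) = P(z)/Q(z) with P(z) = z + 2 and Q(z) = z^2 - 2*z - 24.
The denominator factors as Q(z) = (z - 6)*(z + 4), so z = -4 is a simple zero of Q and P is analytic there; z = -4 is therefore a simple pole and
  Res(f, z₀) = P(z₀)/Q'(z₀).

Q'(z) = 2*z - 2, so Q'(-4) = -10.
P(-4) = -2.

Res(f, -4) = (-2)/(-10) = 1/5

Final answer: 1/5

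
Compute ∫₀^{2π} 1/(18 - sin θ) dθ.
Call the integral J. The integrand is 2π-periodic and we integrate over a full period, so shifting θ does not change the value (θ → θ + π/2 turns sin θ into cos θ; θ → θ + π flips the sign of the trig term). Hence
  J = ∫₀^{2π} dθ/(18 + cos θ).
Put z = e^{iθ}: then cos θ = (z + 1/z)/2, dθ = dz/(iz), and z runs once counterclockwise around |z| = 1:
  J = ∮_{|z|=1} 1/(18 + (z + 1/z)/2) · dz/(iz) = (2/i) ∮_{|z|=1} dz/(z^2 + 36*z + 1).
The roots of z^2 + 36*z + 1 are z = (-18 ± sqrt(18^2 - 1^2)), with sqrt(323) = sqrt(323); their product is 1, so only z₊ = -18 + sqrt(323) lies inside the unit circle (z₋ = -18 - sqrt(323) lies outside).
z₊ is a simple zero of q(z) = z^2 + 36*z + 1, so Res(1/q, z₊) = 1/q'(z₊) with q'(z) = 2*z + 36; and q'(z₊) = (z₊ - z₋) = 2*sqrt(323).
Therefore J = (2/i) · 2πi · 1/(2*sqrt(323)) = 2*pi/(sqrt(323)) = 2*sqrt(323)*pi/323

Final answer: 2*sqrt(323)*pi/323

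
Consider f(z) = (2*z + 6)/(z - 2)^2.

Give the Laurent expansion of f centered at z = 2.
10/(z - 2)^2 + 2/(z - 2)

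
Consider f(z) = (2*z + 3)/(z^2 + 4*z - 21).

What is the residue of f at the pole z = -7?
Write f(z) = P(z)/Q(z) with P(z) = 2*z + 3 and Q(z) = z^2 + 4*z - 21.
The denominator factors as Q(z) = (z + 7)*(z - 3), so z = -7 is a simple zero of Q and P is analytic there; z = -7 is therefore a simple pole and
  Res(f, z₀) = P(z₀)/Q'(z₀).

Q'(z) = 2*z + 4, so Q'(-7) = -10.
P(-7) = -11.

Res(f, -7) = (-11)/(-10) = 11/10

Final answer: 11/10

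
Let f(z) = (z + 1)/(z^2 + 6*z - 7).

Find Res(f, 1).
Write f(z) = P(z)/Q(z) with P(z) = z + 1 and Q(z) = z^2 + 6*z - 7.
The denominator factors as Q(z) = (z + 7)*(z - 1), so z = 1 is a simple zero of Q and P is analytic there; z = 1 is therefore a simple pole and
  Res(f, z₀) = P(z₀)/Q'(z₀).

Q'(z) = 2*z + 6, so Q'(1) = 8.
P(1) = 2.

Res(f, 1) = (2)/(8) = 1/4

Final answer: 1/4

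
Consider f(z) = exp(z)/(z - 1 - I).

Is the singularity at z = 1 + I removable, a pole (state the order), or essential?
Write f(z) = g(z)/(z - 1 - I) with g(z) = exp(z).
g is entire and g(1 + I) = exp(1 + I) ≠ 0, so no factor of (z - 1 - I) cancels: the Laurent expansion of f about z = 1 + I starts at the power -1, i.e. lim_{z→z₀} (z - z₀) f(z) = exp(1 + I) is finite and nonzero.
So z = 1 + I is a pole of order 1.

Final answer: pole of order 1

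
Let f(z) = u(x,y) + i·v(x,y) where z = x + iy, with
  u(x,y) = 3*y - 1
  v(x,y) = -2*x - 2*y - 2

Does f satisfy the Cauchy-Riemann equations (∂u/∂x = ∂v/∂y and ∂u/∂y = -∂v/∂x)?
∂u/∂x = 0
∂v/∂y = -2
∂u/∂y = 3
∂v/∂x = -2
∂u/∂x ≠ ∂v/∂y and ∂u/∂y ≠ -∂v/∂x; the Cauchy-Riemann equations are not satisfied, so f is not analytic.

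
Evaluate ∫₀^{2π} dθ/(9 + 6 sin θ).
Call the integral J. The integrand is 2π-periodic and we integrate over a full period, so shifting θ does not change the value (θ → θ + π/2 turns sin θ into cos θ). Hence
  J = ∫₀^{2π} dθ/(9 + 6 cos θ).
Put z = e^{iθ}: then cos θ = (z + 1/z)/2, dθ = dz/(iz), and z runs once counterclockwise around |z| = 1:
  J = ∮_{|z|=1} 1/(9 + 6*(z + 1/z)/2) · dz/(iz) = (2/i) ∮_{|z|=1} dz/(6*z^2 + 18*z + 6).
The roots of 6*z^2 + 18*z + 6 are z = (-9 ± sqrt(9^2 - 6^2))/6, with sqrt(45) = 3*sqrt(5); their product is 1, so only z₊ = -3/2 + sqrt(5)/2 lies inside the unit circle (z₋ = -3/2 - sqrt(5)/2 lies outside).
z₊ is a simple zero of q(z) = 6*z^2 + 18*z + 6, so Res(1/q, z₊) = 1/q'(z₊) with q'(z) = 12*z + 18; and q'(z₊) = 6*(z₊ - z₋) = 6*sqrt(5).
Therefore J = (2/i) · 2πi · 1/(6*sqrt(5)) = 2*pi/(3*sqrt(5)) = 2*sqrt(5)*pi/15

Final answer: 2*sqrt(5)*pi/15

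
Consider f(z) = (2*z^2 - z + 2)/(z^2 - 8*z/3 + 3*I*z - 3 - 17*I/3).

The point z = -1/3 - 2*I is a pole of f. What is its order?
1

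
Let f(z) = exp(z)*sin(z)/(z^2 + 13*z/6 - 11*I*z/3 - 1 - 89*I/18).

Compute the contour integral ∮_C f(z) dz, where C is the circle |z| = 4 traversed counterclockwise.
By the residue theorem, ∮_C f(z) dz = 2πi · (sum of the residues of f at the poles inside |z| = 4).

The denominator factors as (z + 2/3 - 3*I)*(z + 3/2 - 2*I/3), so the singularities of f are simple poles at z = -2/3 + 3*I, z = -3/2 + 2*I/3.
  |-2/3 + 3*I|² = 85/9 < 16 = 4², so this pole is inside the contour.
  |-3/2 + 2*I/3|² = 97/36 < 16 = 4², so this pole is inside the contour.

With P(z) = exp(z)*sin(z) and Q(z) = z^2 + 13*z/6 - 11*I*z/3 - 1 - 89*I/18, each pole is simple, so Res(f, z₀) = P(z₀)/Q'(z₀) with Q'(z) = 2*z + 13/6 - 11*I/3.
  Res(f, -2/3 + 3*I) = P(-2/3 + 3*I)/Q'(-2/3 + 3*I) = (-exp(-2/3 + 3*I)*sin(2/3 - 3*I))/(5/6 + 7*I/3) = (-30/221 + 84*I/221)*exp(-2/3 + 3*I)*sin(2/3 - 3*I)
  Res(f, -3/2 + 2*I/3) = P(-3/2 + 2*I/3)/Q'(-3/2 + 2*I/3) = (-exp(-3/2 + 2*I/3)*sin(3/2 - 2*I/3))/(-5/6 - 7*I/3) = (30/221 - 84*I/221)*exp(-3/2 + 2*I/3)*sin(3/2 - 2*I/3)

Sum of residues inside C: (-30/221 + 84*I/221)*exp(-2/3 + 3*I)*sin(2/3 - 3*I) + (30/221 - 84*I/221)*exp(-3/2 + 2*I/3)*sin(3/2 - 2*I/3)
∮_C f(z) dz = 2πi · ((-30/221 + 84*I/221)*exp(-2/3 + 3*I)*sin(2/3 - 3*I) + (30/221 - 84*I/221)*exp(-3/2 + 2*I/3)*sin(3/2 - 2*I/3)) = pi*(-168/221 - 60*I/221)*exp(-2/3 + 3*I)*sin(2/3 - 3*I) + pi*(168/221 + 60*I/221)*exp(-3/2 + 2*I/3)*sin(3/2 - 2*I/3)

Final answer: pi*(-168/221 - 60*I/221)*exp(-2/3 + 3*I)*sin(2/3 - 3*I) + pi*(168/221 + 60*I/221)*exp(-3/2 + 2*I/3)*sin(3/2 - 2*I/3)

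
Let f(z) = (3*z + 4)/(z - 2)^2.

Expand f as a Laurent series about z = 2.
Put w = z - (2), i.e. z = w + 2. The denominator is w^2, so it suffices to rewrite the numerator in powers of w.

P(z) = 3*z + 4
P(w + 2) = 10 + 3*w

Dividing each term by w^2:
  f = 10/w^2 + 3/w

Substituting back w = z - 2:
  f(z) = 10/(z - 2)^2 + 3/(z - 2)

The series is finite because the numerator is a polynomial; the negative powers form the principal part, and the coefficient of 1/(z - 2) gives Res(f, 2) = 3.

Final answer: 10/(z - 2)^2 + 3/(z - 2)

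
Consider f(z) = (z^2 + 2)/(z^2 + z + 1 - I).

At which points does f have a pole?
The singularities of f are the zeros of the denominator. Factoring,
  z^2 + z + 1 - I = (z - I)*(z + 1 + I)
so the candidates are z = I, z = -1 - I.

Check the numerator P(z) = z^2 + 2 at each one:
  P(I) = 1 ≠ 0, so z = I is a (simple) pole.
  P(-1 - I) = 2 + 2*I ≠ 0, so z = -1 - I is a (simple) pole.

Poles of f: {-1 - I, I}

Final answer: {-1 - I, I}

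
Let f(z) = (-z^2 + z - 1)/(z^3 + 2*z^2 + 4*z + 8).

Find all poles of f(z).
{-2, -2*I, 2*I}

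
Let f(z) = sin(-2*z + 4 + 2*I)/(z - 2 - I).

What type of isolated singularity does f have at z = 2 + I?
removable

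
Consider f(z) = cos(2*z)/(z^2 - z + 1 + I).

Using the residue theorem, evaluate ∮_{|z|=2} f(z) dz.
By the residue theorem, ∮_C f(z) dz = 2πi · (sum of the residues of f at the poles inside |z| = 2).

The denominator factors as (z - I)*(z - 1 + I), so the singularities of f are simple poles at z = I, z = 1 - I.
  |I|² = 1 < 4 = 2², so this pole is inside the contour.
  |1 - I|² = 2 < 4 = 2², so this pole is inside the contour.

With P(z) = cos(2*z) and Q(z) = z^2 - z + 1 + I, each pole is simple, so Res(f, z₀) = P(z₀)/Q'(z₀) with Q'(z) = 2*z - 1.
  Res(f, I) = P(I)/Q'(I) = (cosh(2))/(-1 + 2*I) = (-1/5 - 2*I/5)*cosh(2)
  Res(f, 1 - I) = P(1 - I)/Q'(1 - I) = (cos(2 - 2*I))/(1 - 2*I) = (1/5 + 2*I/5)*cos(2 - 2*I)

Sum of residues inside C: (-1/5 - 2*I/5)*cosh(2) + (1/5 + 2*I/5)*cos(2 - 2*I)
∮_C f(z) dz = 2πi · ((-1/5 - 2*I/5)*cosh(2) + (1/5 + 2*I/5)*cos(2 - 2*I)) = pi*(-4/5 + 2*I/5)*cos(2 - 2*I) + pi*(4/5 - 2*I/5)*cosh(2)

Final answer: pi*(-4/5 + 2*I/5)*cos(2 - 2*I) + pi*(4/5 - 2*I/5)*cosh(2)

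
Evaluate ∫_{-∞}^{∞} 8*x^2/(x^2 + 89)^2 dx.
Let f(z) = 8*z^2/(z^2 + 89)^2. The denominator has no real zeros and deg Q - deg P = 2 ≥ 2, so the integral of f over the upper semicircle |z| = R tends to 0 as R → ∞. Closing the contour in the upper half-plane,
  ∫_{-∞}^{∞} f(x) dx = 2πi · Σ Res(f, z_k)  over the poles with Im z_k > 0.

Zeros of the denominator: z^2 + 89 = 0 gives z = ±sqrt(89)*I.
Upper half-plane: z = sqrt(89)*I (a pole of order 2).

Write f(z) = g(z)/(z - sqrt(89)*I)^2 with g(z) = 8*z^2/(z + sqrt(89)*I)^2. For a double pole, Res(f, z₀) = g'(z₀):
  g'(z) = 16*sqrt(89)*I*z/(z + sqrt(89)*I)^3
  Res(f, sqrt(89)*I) = g'(sqrt(89)*I) = -2*sqrt(89)*I/89

∫_{-∞}^{∞} f(x) dx = 2πi · (-2*sqrt(89)*I/89) = 4*sqrt(89)*pi/89

Final answer: 4*sqrt(89)*pi/89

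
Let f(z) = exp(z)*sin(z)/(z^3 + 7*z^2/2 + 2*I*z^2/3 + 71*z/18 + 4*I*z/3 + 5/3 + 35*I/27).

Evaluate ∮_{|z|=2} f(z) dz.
By the residue theorem, ∮_C f(z) dz = 2πi · (sum of the residues of f at the poles inside |z| = 2).

The denominator factors as (z + 1/2 + 2*I/3)*(z + 1 - 2*I/3)*(z + 2 + 2*I/3), so the singularities of f are simple poles at z = -1/2 - 2*I/3, z = -1 + 2*I/3, z = -2 - 2*I/3.
  |-1/2 - 2*I/3|² = 25/36 < 4 = 2², so this pole is inside the contour.
  |-1 + 2*I/3|² = 13/9 < 4 = 2², so this pole is inside the contour.
  |-2 - 2*I/3|² = 40/9 > 4 = 2², so this pole is outside the contour.

With P(z) = exp(z)*sin(z) and Q(z) = z^3 + 7*z^2/2 + 2*I*z^2/3 + 71*z/18 + 4*I*z/3 + 5/3 + 35*I/27, each pole is simple, so Res(f, z₀) = P(z₀)/Q'(z₀) with Q'(z) = 3*z^2 + 7*z + 4*I*z/3 + 71/18 + 4*I/3.
  Res(f, -1/2 - 2*I/3) = P(-1/2 - 2*I/3)/Q'(-1/2 - 2*I/3) = (-exp(-1/2 - 2*I/3)*sin(1/2 + 2*I/3))/(3/4 - 2*I) = (-12/73 - 32*I/73)*exp(-1/2 - 2*I/3)*sin(1/2 + 2*I/3)
  Res(f, -1 + 2*I/3) = P(-1 + 2*I/3)/Q'(-1 + 2*I/3) = (-exp(-1 + 2*I/3)*sin(1 - 2*I/3))/(-41/18 + 2*I/3) = (738/1825 + 216*I/1825)*exp(-1 + 2*I/3)*sin(1 - 2*I/3)

Sum of residues inside C: (-12/73 - 32*I/73)*exp(-1/2 - 2*I/3)*sin(1/2 + 2*I/3) + (738/1825 + 216*I/1825)*exp(-1 + 2*I/3)*sin(1 - 2*I/3)
∮_C f(z) dz = 2πi · ((-12/73 - 32*I/73)*exp(-1/2 - 2*I/3)*sin(1/2 + 2*I/3) + (738/1825 + 216*I/1825)*exp(-1 + 2*I/3)*sin(1 - 2*I/3)) = pi*(64/73 - 24*I/73)*exp(-1/2 - 2*I/3)*sin(1/2 + 2*I/3) + pi*(-432/1825 + 1476*I/1825)*exp(-1 + 2*I/3)*sin(1 - 2*I/3)

Final answer: pi*(64/73 - 24*I/73)*exp(-1/2 - 2*I/3)*sin(1/2 + 2*I/3) + pi*(-432/1825 + 1476*I/1825)*exp(-1 + 2*I/3)*sin(1 - 2*I/3)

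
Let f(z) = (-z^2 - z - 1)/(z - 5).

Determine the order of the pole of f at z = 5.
Factor the denominator:
  z - 5 = (z - 5)

The numerator P(z) = -z^2 - z - 1 has P(5) = -31 ≠ 0, so no factor of (z - 5) cancels.
Near z = 5 we can therefore write f(z) = g(z)/(z - 5) with g analytic at 5 and g(5) ≠ 0 (g is just the numerator).

Hence z = 5 is a pole of order 1.

Final answer: 1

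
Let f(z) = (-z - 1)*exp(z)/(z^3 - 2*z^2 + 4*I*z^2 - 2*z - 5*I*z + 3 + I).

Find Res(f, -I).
Write f(z) = P(z)/Q(z) with P(z) = (-z - 1)*exp(z) and Q(z) = z^3 - 2*z^2 + 4*I*z^2 - 2*z - 5*I*z + 3 + I.
The denominator factors as Q(z) = (z + I)*(z - 1 + 3*I)*(z - 1), so z = -I is a simple zero of Q and P is analytic there; z = -I is therefore a simple pole and
  Res(f, z₀) = P(z₀)/Q'(z₀).

Q'(z) = 3*z^2 - 4*z + 8*I*z - 2 - 5*I, so Q'(-I) = 3 - I.
P(-I) = (-1 + I)*exp(-I).

Res(f, -I) = ((-1 + I)*exp(-I))/(3 - I) = (-2/5 + I/5)*exp(-I)

Final answer: (-2/5 + I/5)*exp(-I)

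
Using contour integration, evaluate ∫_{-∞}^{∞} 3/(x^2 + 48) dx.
sqrt(3)*pi/4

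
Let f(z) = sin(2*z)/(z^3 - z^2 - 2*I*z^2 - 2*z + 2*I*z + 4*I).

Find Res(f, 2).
(1/12 + I/12)*sin(4)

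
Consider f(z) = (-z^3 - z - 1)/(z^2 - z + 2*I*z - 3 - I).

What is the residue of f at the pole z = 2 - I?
Write f(z) = P(z)/Q(z) with P(z) = -z^3 - z - 1 and Q(z) = z^2 - z + 2*I*z - 3 - I.
The denominator factors as Q(z) = (z + 1 + I)*(z - 2 + I), so z = 2 - I is a simple zero of Q and P is analytic there; z = 2 - I is therefore a simple pole and
  Res(f, z₀) = P(z₀)/Q'(z₀).

Q'(z) = 2*z - 1 + 2*I, so Q'(2 - I) = 3.
P(2 - I) = -5 + 12*I.

Res(f, 2 - I) = (-5 + 12*I)/(3) = -5/3 + 4*I

Final answer: -5/3 + 4*I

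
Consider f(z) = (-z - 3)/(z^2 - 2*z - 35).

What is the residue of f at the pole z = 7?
Write f(z) = P(z)/Q(z) with P(z) = -z - 3 and Q(z) = z^2 - 2*z - 35.
The denominator factors as Q(z) = (z - 7)*(z + 5), so z = 7 is a simple zero of Q and P is analytic there; z = 7 is therefore a simple pole and
  Res(f, z₀) = P(z₀)/Q'(z₀).

Q'(z) = 2*z - 2, so Q'(7) = 12.
P(7) = -10.

Res(f, 7) = (-10)/(12) = -5/6

Final answer: -5/6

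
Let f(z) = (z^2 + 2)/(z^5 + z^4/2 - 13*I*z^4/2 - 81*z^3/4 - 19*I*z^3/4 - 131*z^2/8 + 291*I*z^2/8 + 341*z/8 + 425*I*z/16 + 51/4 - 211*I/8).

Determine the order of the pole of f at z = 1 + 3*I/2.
Factor the denominator:
  z^5 + z^4/2 - 13*I*z^4/2 - 81*z^3/4 - 19*I*z^3/4 - 131*z^2/8 + 291*I*z^2/8 + 341*z/8 + 425*I*z/16 + 51/4 - 211*I/8 = (z - 1 - 3*I/2)^3*(z + 2)*(z + 3/2 - 2*I)

The numerator P(z) = z^2 + 2 has P(1 + 3*I/2) = 3/4 + 3*I ≠ 0, so no factor of (z - 1 - 3*I/2) cancels.
Near z = 1 + 3*I/2 we can therefore write f(z) = g(z)/(z - 1 - 3*I/2)^3 with g analytic at 1 + 3*I/2 and g(1 + 3*I/2) ≠ 0 (g is the numerator divided by the remaining denominator factors).

Hence z = 1 + 3*I/2 is a pole of order 3.

Final answer: 3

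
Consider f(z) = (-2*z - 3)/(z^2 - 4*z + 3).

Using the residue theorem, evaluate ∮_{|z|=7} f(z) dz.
By the residue theorem, ∮_C f(z) dz = 2πi · (sum of the residues of f at the poles inside |z| = 7).

The denominator factors as (z - 1)*(z - 3), so the singularities of f are simple poles at z = 1, z = 3.
  |1|² = 1 < 49 = 7², so this pole is inside the contour.
  |3|² = 9 < 49 = 7², so this pole is inside the contour.

With P(z) = -2*z - 3 and Q(z) = z^2 - 4*z + 3, each pole is simple, so Res(f, z₀) = P(z₀)/Q'(z₀) with Q'(z) = 2*z - 4.
  Res(f, 1) = P(1)/Q'(1) = (-5)/(-2) = 5/2
  Res(f, 3) = P(3)/Q'(3) = (-9)/(2) = -9/2

Sum of residues inside C: -2
∮_C f(z) dz = 2πi · (-2) = -4*I*pi

Final answer: -4*I*pi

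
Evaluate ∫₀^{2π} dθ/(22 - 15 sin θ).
2*sqrt(259)*pi/259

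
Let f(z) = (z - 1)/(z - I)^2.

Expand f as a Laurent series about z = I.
Put w = z - (I), i.e. z = w + I. The denominator is w^2, so it suffices to rewrite the numerator in powers of w.

P(z) = z - 1
P(w + I) = -1 + I + w

Dividing each term by w^2:
  f = (-1 + I)/w^2 + 1/w

Substituting back w = z - I:
  f(z) = (-1 + I)/(z - I)^2 + 1/(z - I)

The series is finite because the numerator is a polynomial; the negative powers form the principal part, and the coefficient of 1/(z - I) gives Res(f, I) = 1.

Final answer: (-1 + I)/(z - I)^2 + 1/(z - I)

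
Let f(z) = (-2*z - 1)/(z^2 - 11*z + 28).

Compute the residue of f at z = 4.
Write f(z) = P(z)/Q(z) with P(z) = -2*z - 1 and Q(z) = z^2 - 11*z + 28.
The denominator factors as Q(z) = (z - 4)*(z - 7), so z = 4 is a simple zero of Q and P is analytic there; z = 4 is therefore a simple pole and
  Res(f, z₀) = P(z₀)/Q'(z₀).

Q'(z) = 2*z - 11, so Q'(4) = -3.
P(4) = -9.

Res(f, 4) = (-9)/(-3) = 3

Final answer: 3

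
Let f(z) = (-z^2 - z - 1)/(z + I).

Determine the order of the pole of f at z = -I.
Factor the denominator:
  z + I = (z + I)

The numerator P(z) = -z^2 - z - 1 has P(-I) = I ≠ 0, so no factor of (z + I) cancels.
Near z = -I we can therefore write f(z) = g(z)/(z + I) with g analytic at -I and g(-I) ≠ 0 (g is just the numerator).

Hence z = -I is a pole of order 1.

Final answer: 1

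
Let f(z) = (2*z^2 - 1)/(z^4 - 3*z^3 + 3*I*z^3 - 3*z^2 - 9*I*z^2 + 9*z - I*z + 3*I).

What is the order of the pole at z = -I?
Factor the denominator:
  z^4 - 3*z^3 + 3*I*z^3 - 3*z^2 - 9*I*z^2 + 9*z - I*z + 3*I = (z + I)^3*(z - 3)

The numerator P(z) = 2*z^2 - 1 has P(-I) = -3 ≠ 0, so no factor of (z + I) cancels.
Near z = -I we can therefore write f(z) = g(z)/(z + I)^3 with g analytic at -I and g(-I) ≠ 0 (g is the numerator divided by the remaining denominator factors).

Hence z = -I is a pole of order 3.

Final answer: 3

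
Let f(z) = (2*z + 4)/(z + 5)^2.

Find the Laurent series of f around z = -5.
-6/(z + 5)^2 + 2/(z + 5)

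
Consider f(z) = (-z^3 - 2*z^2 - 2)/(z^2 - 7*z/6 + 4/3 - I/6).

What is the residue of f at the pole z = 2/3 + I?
Write f(z) = P(z)/Q(z) with P(z) = -z^3 - 2*z^2 - 2 and Q(z) = z^2 - 7*z/6 + 4/3 - I/6.
The denominator factors as Q(z) = (z - 2/3 - I)*(z - 1/2 + I), so z = 2/3 + I is a simple zero of Q and P is analytic there; z = 2/3 + I is therefore a simple pole and
  Res(f, z₀) = P(z₀)/Q'(z₀).

Q'(z) = 2*z - 7/6, so Q'(2/3 + I) = 1/6 + 2*I.
P(2/3 + I) = 22/27 - 3*I.

Res(f, 2/3 + I) = (22/27 - 3*I)/(1/6 + 2*I) = -380/261 - 46*I/87

Final answer: -380/261 - 46*I/87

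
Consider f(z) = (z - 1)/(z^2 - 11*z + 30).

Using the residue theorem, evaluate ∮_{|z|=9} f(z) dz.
2*I*pi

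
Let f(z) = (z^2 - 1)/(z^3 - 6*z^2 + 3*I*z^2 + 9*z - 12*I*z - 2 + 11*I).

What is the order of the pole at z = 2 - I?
Factor the denominator:
  z^3 - 6*z^2 + 3*I*z^2 + 9*z - 12*I*z - 2 + 11*I = (z - 2 + I)^3

The numerator P(z) = z^2 - 1 has P(2 - I) = 2 - 4*I ≠ 0, so no factor of (z - 2 + I) cancels.
Near z = 2 - I we can therefore write f(z) = g(z)/(z - 2 + I)^3 with g analytic at 2 - I and g(2 - I) ≠ 0 (g is just the numerator).

Hence z = 2 - I is a pole of order 3.

Final answer: 3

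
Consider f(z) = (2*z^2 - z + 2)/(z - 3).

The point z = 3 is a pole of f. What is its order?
1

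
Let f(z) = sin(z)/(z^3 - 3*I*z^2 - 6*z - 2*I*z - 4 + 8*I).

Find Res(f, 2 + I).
Write f(z) = P(z)/Q(z) with P(z) = sin(z) and Q(z) = z^3 - 3*I*z^2 - 6*z - 2*I*z - 4 + 8*I.
The denominator factors as Q(z) = (z - 2 - I)*(z - 2*I)*(z + 2), so z = 2 + I is a simple zero of Q and P is analytic there; z = 2 + I is therefore a simple pole and
  Res(f, z₀) = P(z₀)/Q'(z₀).

Q'(z) = 3*z^2 - 6*I*z - 6 - 2*I, so Q'(2 + I) = 9 - 2*I.
P(2 + I) = sin(2 + I).

Res(f, 2 + I) = (sin(2 + I))/(9 - 2*I) = (9/85 + 2*I/85)*sin(2 + I)

Final answer: (9/85 + 2*I/85)*sin(2 + I)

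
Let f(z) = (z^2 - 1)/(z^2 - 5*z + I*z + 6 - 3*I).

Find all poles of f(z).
The singularities of f are the zeros of the denominator. Factoring,
  z^2 - 5*z + I*z + 6 - 3*I = (z - 2 + I)*(z - 3)
so the candidates are z = 2 - I, z = 3.

Check the numerator P(z) = z^2 - 1 at each one:
  P(2 - I) = 2 - 4*I ≠ 0, so z = 2 - I is a (simple) pole.
  P(3) = 8 ≠ 0, so z = 3 is a (simple) pole.

Poles of f: {2 - I, 3}

Final answer: {2 - I, 3}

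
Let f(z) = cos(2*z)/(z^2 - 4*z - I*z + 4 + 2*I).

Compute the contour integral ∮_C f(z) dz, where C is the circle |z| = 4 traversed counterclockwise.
By the residue theorem, ∮_C f(z) dz = 2πi · (sum of the residues of f at the poles inside |z| = 4).

The denominator factors as (z - 2 - I)*(z - 2), so the singularities of f are simple poles at z = 2 + I, z = 2.
  |2 + I|² = 5 < 16 = 4², so this pole is inside the contour.
  |2|² = 4 < 16 = 4², so this pole is inside the contour.

With P(z) = cos(2*z) and Q(z) = z^2 - 4*z - I*z + 4 + 2*I, each pole is simple, so Res(f, z₀) = P(z₀)/Q'(z₀) with Q'(z) = 2*z - 4 - I.
  Res(f, 2 + I) = P(2 + I)/Q'(2 + I) = (cos(4 + 2*I))/(I) = -I*cos(4 + 2*I)
  Res(f, 2) = P(2)/Q'(2) = (cos(4))/(-I) = I*cos(4)

Sum of residues inside C: I*cos(4) - I*cos(4 + 2*I)
∮_C f(z) dz = 2πi · (I*cos(4) - I*cos(4 + 2*I)) = -2*pi*cos(4) + 2*pi*cos(4 + 2*I)

Final answer: -2*pi*cos(4) + 2*pi*cos(4 + 2*I)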